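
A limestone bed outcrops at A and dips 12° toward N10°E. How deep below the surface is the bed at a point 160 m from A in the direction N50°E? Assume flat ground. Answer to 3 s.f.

The hole lies 40° from the dip direction, so the down-dip offset is 160 × cos 40° = 122.57 m.
Depth = down-dip offset × tan(dip) = 122.57 × tan 12° = 122.57 × 0.2126
Depth = 26.05 m

26.1 m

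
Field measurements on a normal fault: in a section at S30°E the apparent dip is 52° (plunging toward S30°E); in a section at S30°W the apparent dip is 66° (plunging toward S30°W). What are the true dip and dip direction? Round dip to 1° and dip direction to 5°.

true dip 66°, dip direction 205°

The two traces are lines in the plane: v₁ = (sin 150°·cos 52°, cos 150°·cos 52°, −sin 52°), v₂ = (sin 210°·cos 66°, cos 210°·cos 66°, −sin 66°).
The plane normal is n = v₁ × v₂ ∝ (-0.210, -0.441, 0.217).
True dip = arccos(n_z / |n|) = arccos(0.4056) = 66.1°.
The horizontal component of n points toward azimuth atan2(n_x, n_y) = 205°, the dip direction.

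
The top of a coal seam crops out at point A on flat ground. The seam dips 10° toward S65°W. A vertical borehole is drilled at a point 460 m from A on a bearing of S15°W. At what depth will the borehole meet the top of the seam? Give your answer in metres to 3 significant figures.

The hole lies 50° from the dip direction, so the down-dip offset is 460 × cos 50° = 295.68 m.
Depth = down-dip offset × tan(dip) = 295.68 × tan 10° = 295.68 × 0.1763
Depth = 52.14 m

52.1 m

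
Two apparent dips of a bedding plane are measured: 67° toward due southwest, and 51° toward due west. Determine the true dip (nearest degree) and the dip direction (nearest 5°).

The two traces are lines in the plane: v₁ = (sin 225°·cos 67°, cos 225°·cos 67°, −sin 67°), v₂ = (sin 270°·cos 51°, cos 270°·cos 51°, −sin 51°).
n = v₁ × v₂ = (-0.215, -0.365, 0.174) (taken with n_z > 0).
True dip = arccos(n_z / |n|) = arccos(0.3801) = 67.7°.
The horizontal component of n points toward azimuth atan2(n_x, n_y) = 210°, the dip direction.

true dip 68°, dip direction 210°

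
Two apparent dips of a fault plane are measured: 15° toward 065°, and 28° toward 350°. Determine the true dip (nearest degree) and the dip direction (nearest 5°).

true dip 29°, dip direction 005°

Represent each trace as a vector plunging at its apparent dip toward its trend (east-north-up frame): v₁ = (0.875, 0.408, -0.259), v₂ = (-0.153, 0.870, -0.469).
The plane normal is n = v₁ × v₂ ∝ (0.033, 0.451, 0.824).
True dip = arccos(n_z / |n|) = arccos(0.8767) = 28.7°.
Dip direction = azimuth of (n_x, n_y) = atan2(0.033, 0.451) = 4°.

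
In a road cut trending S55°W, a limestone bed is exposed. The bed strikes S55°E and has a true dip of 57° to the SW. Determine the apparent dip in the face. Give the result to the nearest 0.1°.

The strike is S55°E and the section trends S55°W; the acute angle between them is β = 70°.
tan α = tan 57° × sin 70° = 1.5399 × 0.9397 = 1.4470
apparent dip = arctan 1.4470 = 55.35°

55.4°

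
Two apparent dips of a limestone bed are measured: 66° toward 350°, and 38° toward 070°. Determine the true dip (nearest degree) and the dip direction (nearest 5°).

true dip 66°, dip direction 000°

Represent each trace as a vector plunging at its apparent dip toward its trend (east-north-up frame): v₁ = (-0.071, 0.401, -0.914), v₂ = (0.740, 0.270, -0.616).
Cross product v₁ × v₂ gives the pole to the plane: n ∝ (0.000, 0.720, 0.316).
tan δ = √(n_x²+n_y²)/n_z = 0.720/0.316, so δ = 66.3°.
Dip direction = azimuth of (n_x, n_y) = atan2(0.000, 0.720) = 0°.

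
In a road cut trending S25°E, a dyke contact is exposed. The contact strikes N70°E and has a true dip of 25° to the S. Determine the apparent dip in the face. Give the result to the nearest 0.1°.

The section lies 85° from the strike.
tan(apparent dip) = tan 25° · sin 85° = 0.4645
α = arctan(0.4645) = 24.92°

24.9°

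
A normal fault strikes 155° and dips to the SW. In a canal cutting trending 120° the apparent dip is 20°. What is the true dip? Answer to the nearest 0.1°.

β = acute angle between strike 155° and section 120° = 35°.
tan δ = tan α / sin β = tan 20° / sin 35° = 0.3640 / 0.5736 = 0.6346
δ = arctan(0.6346) = 32.40°

32.4°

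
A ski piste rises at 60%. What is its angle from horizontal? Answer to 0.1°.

tan θ = 60/100 = 0.6000
θ = arctan(0.6000) = 30.96°

31.0°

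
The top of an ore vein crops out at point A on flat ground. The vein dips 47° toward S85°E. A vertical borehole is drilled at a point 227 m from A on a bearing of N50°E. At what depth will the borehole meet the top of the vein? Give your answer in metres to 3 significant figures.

172 m

The hole lies 45° from the dip direction, so the down-dip offset is 227 × cos 45° = 160.51 m.
Depth = down-dip offset × tan(dip) = 160.51 × tan 47° = 160.51 × 1.0724
Depth = 172.13 m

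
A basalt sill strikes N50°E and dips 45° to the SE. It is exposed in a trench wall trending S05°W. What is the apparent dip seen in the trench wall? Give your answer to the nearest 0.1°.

Angle between strike (N50°E) and section (S05°W): β = 45°.
tan(apparent dip) = tan 45° · sin 45° = 0.7071
apparent dip = arctan 0.7071 = 35.26°

35.3°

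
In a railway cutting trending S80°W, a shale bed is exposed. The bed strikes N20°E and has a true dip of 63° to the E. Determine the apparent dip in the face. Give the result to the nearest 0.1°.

The strike is N20°E and the section trends S80°W; the acute angle between them is β = 60°.
tan(apparent dip) = tan 63° · sin 60° = 1.6997
apparent dip = arctan 1.6997 = 59.53°

59.5°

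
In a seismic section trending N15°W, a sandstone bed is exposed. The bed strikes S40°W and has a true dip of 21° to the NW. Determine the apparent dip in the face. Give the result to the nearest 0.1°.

17.5°

Angle between strike (S40°W) and section (N15°W): β = 55°.
tan α = tan 21° × sin 55° = 0.3839 × 0.8192 = 0.3144
apparent dip = arctan 0.3144 = 17.46°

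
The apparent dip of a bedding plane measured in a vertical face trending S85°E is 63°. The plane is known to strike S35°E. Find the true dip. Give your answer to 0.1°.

β = acute angle between strike S35°E and section S85°E = 50°.
tan(true dip) = tan 63° / sin 50° = 2.5620
δ = arctan(2.5620) = 68.68°

68.7°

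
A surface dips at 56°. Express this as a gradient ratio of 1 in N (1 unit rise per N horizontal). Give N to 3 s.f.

1 in 0.675

1 : N means tan θ = 1/N, so N = 1/tan 56° = 1/1.4826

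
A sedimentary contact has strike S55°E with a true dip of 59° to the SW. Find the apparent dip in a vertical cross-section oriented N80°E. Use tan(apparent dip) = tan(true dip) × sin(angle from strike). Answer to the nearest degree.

The strike is S55°E and the section trends N80°E; the acute angle between them is β = 45°.
tan(apparent dip) = tan 59° · sin 45° = 1.1768
apparent dip = arctan 1.1768 = 49.64°

50°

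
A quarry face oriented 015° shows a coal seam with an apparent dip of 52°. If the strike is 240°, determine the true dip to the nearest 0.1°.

61.1°

β = acute angle between strike 240° and section 015° = 45°.
tan δ = tan α / sin β = tan 52° / sin 45° = 1.2799 / 0.7071 = 1.8101
δ = arctan(1.8101) = 61.08°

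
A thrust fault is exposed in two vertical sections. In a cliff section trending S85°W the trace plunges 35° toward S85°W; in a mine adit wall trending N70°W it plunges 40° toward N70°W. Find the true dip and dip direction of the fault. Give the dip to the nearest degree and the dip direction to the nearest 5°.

Each apparent-dip line lies in the plane. As unit vectors (x east, y north, z up), v₁ plunges 35°→S85°W and v₂ plunges 40°→N70°W.
Cross product v₁ × v₂ gives the pole to the plane: n ∝ (-0.196, 0.112, 0.265).
Dip δ = arctan(|n_h|/n_z) = arctan(0.226/0.265) = 40.4°.
The horizontal component of n points toward azimuth atan2(n_x, n_y) = 300°, the dip direction.

true dip 40°, dip direction 300°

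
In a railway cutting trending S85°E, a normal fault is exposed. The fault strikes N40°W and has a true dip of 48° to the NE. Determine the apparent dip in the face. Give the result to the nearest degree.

38°

Angle between strike (N40°W) and section (S85°E): β = 45°.
tan α = tan 48° × sin 45° = 1.1106 × 0.7071 = 0.7853
apparent dip = arctan 0.7853 = 38.14°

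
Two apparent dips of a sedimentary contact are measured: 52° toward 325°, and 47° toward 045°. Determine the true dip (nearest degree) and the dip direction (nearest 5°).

Each apparent-dip line lies in the plane. As unit vectors (x east, y north, z up), v₁ plunges 52°→325° and v₂ plunges 47°→045°.
The plane normal is n = v₁ × v₂ ∝ (-0.011, 0.638, 0.414).
Dip δ = arctan(|n_h|/n_z) = arctan(0.638/0.414) = 57.1°.
Dip direction = atan2(-0.011, 0.638) = 359° (azimuth of n's horizontal projection).

true dip 57°, dip direction 000°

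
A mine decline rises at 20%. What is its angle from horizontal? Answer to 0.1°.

11.3°

tan θ = 20/100 = 0.2000
θ = arctan(0.2000) = 11.31°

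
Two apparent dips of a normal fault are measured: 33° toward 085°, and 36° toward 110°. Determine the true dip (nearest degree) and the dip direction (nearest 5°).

true dip 36°, dip direction 110°

The two traces are lines in the plane: v₁ = (sin 85°·cos 33°, cos 85°·cos 33°, −sin 33°), v₂ = (sin 110°·cos 36°, cos 110°·cos 36°, −sin 36°).
n = v₁ × v₂ = (0.194, -0.077, 0.287) (taken with n_z > 0).
tan δ = √(n_x²+n_y²)/n_z = 0.208/0.287, so δ = 36.0°.
Dip direction = azimuth of (n_x, n_y) = atan2(0.194, -0.077) = 112°.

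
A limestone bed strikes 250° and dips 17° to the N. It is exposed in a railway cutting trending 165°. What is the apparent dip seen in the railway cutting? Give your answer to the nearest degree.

17°

The section lies 85° from the strike.
tan α = tan 17° × sin 85° = 0.3057 × 0.9962 = 0.3046
apparent dip = arctan 0.3046 = 16.94°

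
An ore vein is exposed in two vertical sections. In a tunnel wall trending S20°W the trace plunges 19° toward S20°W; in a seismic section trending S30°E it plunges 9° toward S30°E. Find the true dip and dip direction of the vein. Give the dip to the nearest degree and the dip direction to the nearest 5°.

true dip 19°, dip direction 215°

Represent each trace as a vector plunging at its apparent dip toward its trend (east-north-up frame): v₁ = (-0.323, -0.888, -0.326), v₂ = (0.494, -0.855, -0.156).
Cross product v₁ × v₂ gives the pole to the plane: n ∝ (-0.139, -0.211, 0.715).
tan δ = √(n_x²+n_y²)/n_z = 0.253/0.715, so δ = 19.5°.
Dip direction = atan2(-0.139, -0.211) = 213° (azimuth of n's horizontal projection).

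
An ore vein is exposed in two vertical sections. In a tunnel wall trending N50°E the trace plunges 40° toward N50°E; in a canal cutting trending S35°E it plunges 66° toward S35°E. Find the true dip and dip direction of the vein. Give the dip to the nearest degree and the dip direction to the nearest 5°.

Each apparent-dip line lies in the plane. As unit vectors (x east, y north, z up), v₁ plunges 40°→N50°E and v₂ plunges 66°→S35°E.
Cross product v₁ × v₂ gives the pole to the plane: n ∝ (0.664, -0.386, 0.310).
True dip = arccos(n_z / |n|) = arccos(0.3747) = 68.0°.
The horizontal component of n points toward azimuth atan2(n_x, n_y) = 120°, the dip direction.

true dip 68°, dip direction 120°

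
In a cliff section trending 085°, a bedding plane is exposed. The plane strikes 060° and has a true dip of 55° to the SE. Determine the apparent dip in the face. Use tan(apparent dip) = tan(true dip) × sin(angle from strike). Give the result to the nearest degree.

31°

Angle between strike (060°) and section (085°): β = 25°.
tan α = tan 55° × sin 25° = 1.4281 × 0.4226 = 0.6036
apparent dip = arctan 0.6036 = 31.11°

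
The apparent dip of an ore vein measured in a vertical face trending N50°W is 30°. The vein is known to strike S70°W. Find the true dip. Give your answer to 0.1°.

33.7°

β = acute angle between strike S70°W and section N50°W = 60°.
tan δ = tan α / sin β = tan 30° / sin 60° = 0.5774 / 0.8660 = 0.6667
true dip = arctan 0.6667 = 33.69°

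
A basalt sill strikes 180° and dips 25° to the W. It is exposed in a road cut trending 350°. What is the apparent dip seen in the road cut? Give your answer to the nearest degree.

The strike is 180° and the section trends 350°; the acute angle between them is β = 10°.
tan α = tan 25° × sin 10° = 0.4663 × 0.1736 = 0.0810
α = arctan(0.0810) = 4.63°

5°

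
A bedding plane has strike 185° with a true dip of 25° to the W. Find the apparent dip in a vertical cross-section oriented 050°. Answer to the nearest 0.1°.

18.2°

The strike is 185° and the section trends 050°; the acute angle between them is β = 45°.
tan(apparent dip) = tan 25° · sin 45° = 0.3297
α = arctan(0.3297) = 18.25°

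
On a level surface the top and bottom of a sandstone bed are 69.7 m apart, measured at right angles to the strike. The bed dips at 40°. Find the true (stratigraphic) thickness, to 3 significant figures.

44.8 m

True thickness t = w · sin(dip) = 69.7 × sin 40°
t = 69.7 × 0.6428 = 44.802 m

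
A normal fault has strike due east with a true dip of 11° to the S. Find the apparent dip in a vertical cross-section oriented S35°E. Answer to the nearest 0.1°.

9.0°

The section lies 55° from the strike.
tan α = tan 11° × sin 55° = 0.1944 × 0.8192 = 0.1592
apparent dip = arctan 0.1592 = 9.05°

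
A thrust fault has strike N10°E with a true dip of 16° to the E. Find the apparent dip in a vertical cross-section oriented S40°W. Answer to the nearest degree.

Angle between strike (N10°E) and section (S40°W): β = 30°.
tan α = tan 16° × sin 30° = 0.2867 × 0.5000 = 0.1434
α = arctan(0.1434) = 8.16°

8°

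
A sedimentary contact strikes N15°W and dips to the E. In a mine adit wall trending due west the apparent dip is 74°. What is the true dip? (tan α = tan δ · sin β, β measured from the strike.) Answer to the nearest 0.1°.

74.5°

β = acute angle between strike N15°W and section due west = 75°.
tan δ = tan α / sin β = tan 74° / sin 75° = 3.4874 / 0.9659 = 3.6104
true dip = arctan 3.6104 = 74.52°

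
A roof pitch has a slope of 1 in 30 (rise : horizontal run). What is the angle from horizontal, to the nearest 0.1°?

1.9°

tan θ = 1/30 = 0.0333
θ = arctan(0.0333) = 1.91°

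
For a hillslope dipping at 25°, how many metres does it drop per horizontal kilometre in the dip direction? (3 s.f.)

466 m

drop per km = 1000 × tan 25° = 1000 × 0.4663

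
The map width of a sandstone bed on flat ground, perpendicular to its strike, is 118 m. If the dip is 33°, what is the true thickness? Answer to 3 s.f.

64.3 m

True thickness t = w · sin(dip) = 118 × sin 33°
t = 118 × 0.5446 = 64.267 m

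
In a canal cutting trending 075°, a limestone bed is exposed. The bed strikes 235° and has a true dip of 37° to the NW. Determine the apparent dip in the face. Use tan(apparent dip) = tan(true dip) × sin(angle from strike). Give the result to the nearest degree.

14°

Angle between strike (235°) and section (075°): β = 20°.
tan α = tan 37° × sin 20° = 0.7536 × 0.3420 = 0.2577
α = arctan(0.2577) = 14.45°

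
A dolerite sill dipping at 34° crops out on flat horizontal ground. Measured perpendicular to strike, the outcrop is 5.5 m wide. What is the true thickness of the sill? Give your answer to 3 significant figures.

True thickness t = w · sin(dip) = 5.5 × sin 34°
t = 5.5 × 0.5592 = 3.076 m

3.08 m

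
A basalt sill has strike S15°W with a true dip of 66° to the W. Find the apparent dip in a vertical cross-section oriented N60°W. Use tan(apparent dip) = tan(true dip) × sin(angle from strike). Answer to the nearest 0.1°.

65.3°

Angle between strike (S15°W) and section (N60°W): β = 75°.
tan(apparent dip) = tan 66° · sin 75° = 2.1695
α = arctan(2.1695) = 65.25°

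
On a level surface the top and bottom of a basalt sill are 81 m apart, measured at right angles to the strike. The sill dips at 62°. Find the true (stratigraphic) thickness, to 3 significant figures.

71.5 m

True thickness t = w · sin(dip) = 81 × sin 62°
t = 81 × 0.8829 = 71.519 m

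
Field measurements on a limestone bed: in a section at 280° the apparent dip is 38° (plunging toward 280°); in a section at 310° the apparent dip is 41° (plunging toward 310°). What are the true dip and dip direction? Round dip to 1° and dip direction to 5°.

Each apparent-dip line lies in the plane. As unit vectors (x east, y north, z up), v₁ plunges 38°→280° and v₂ plunges 41°→310°.
The plane normal is n = v₁ × v₂ ∝ (-0.209, 0.153, 0.297).
tan δ = √(n_x²+n_y²)/n_z = 0.259/0.297, so δ = 41.1°.
The horizontal component of n points toward azimuth atan2(n_x, n_y) = 306°, the dip direction.

true dip 41°, dip direction 305°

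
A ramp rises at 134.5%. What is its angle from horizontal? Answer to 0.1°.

tan θ = 134.5/100 = 1.3450
θ = arctan(1.3450) = 53.37°

53.4°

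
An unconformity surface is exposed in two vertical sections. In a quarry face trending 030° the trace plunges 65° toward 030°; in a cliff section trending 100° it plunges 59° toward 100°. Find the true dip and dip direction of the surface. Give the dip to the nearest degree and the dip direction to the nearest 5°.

Each apparent-dip line lies in the plane. As unit vectors (x east, y north, z up), v₁ plunges 65°→030° and v₂ plunges 59°→100°.
Cross product v₁ × v₂ gives the pole to the plane: n ∝ (0.395, 0.279, 0.205).
tan δ = √(n_x²+n_y²)/n_z = 0.483/0.205, so δ = 67.1°.
Dip direction = atan2(0.395, 0.279) = 55° (azimuth of n's horizontal projection).

true dip 67°, dip direction 055°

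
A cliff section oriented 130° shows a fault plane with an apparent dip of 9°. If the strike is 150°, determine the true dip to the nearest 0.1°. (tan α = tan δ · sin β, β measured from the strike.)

24.8°

The section is 20° from the strike.
tan(true dip) = tan 9° / sin 20° = 0.4631
δ = arctan(0.4631) = 24.85°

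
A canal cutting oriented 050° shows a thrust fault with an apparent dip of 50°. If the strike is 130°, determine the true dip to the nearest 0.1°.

50.4°

β = acute angle between strike 130° and section 050° = 80°.
tan(true dip) = tan 50° / sin 80° = 1.2101
δ = arctan(1.2101) = 50.43°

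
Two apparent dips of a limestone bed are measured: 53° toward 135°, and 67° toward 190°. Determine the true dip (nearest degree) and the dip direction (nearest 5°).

Represent each trace as a vector plunging at its apparent dip toward its trend (east-north-up frame): v₁ = (0.426, -0.426, -0.799), v₂ = (-0.068, -0.385, -0.921).
Cross product v₁ × v₂ gives the pole to the plane: n ∝ (-0.084, -0.446, 0.193).
True dip = arccos(n_z / |n|) = arccos(0.3907) = 67.0°.
Dip direction = azimuth of (n_x, n_y) = atan2(-0.084, -0.446) = 191°.

true dip 67°, dip direction 190°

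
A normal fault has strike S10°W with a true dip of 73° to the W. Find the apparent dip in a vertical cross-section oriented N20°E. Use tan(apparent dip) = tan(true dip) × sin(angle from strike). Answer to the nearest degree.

30°

Angle between strike (S10°W) and section (N20°E): β = 10°.
tan α = tan 73° × sin 10° = 3.2709 × 0.1736 = 0.5680
apparent dip = arctan 0.5680 = 29.60°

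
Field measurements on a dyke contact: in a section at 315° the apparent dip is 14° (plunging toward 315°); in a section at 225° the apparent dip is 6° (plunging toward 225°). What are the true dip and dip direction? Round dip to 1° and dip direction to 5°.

Each apparent-dip line lies in the plane. As unit vectors (x east, y north, z up), v₁ plunges 14°→315° and v₂ plunges 6°→225°.
The plane normal is n = v₁ × v₂ ∝ (-0.242, 0.098, 0.965).
True dip = arccos(n_z / |n|) = arccos(0.9653) = 15.1°.
Dip direction = atan2(-0.242, 0.098) = 292° (azimuth of n's horizontal projection).

true dip 15°, dip direction 290°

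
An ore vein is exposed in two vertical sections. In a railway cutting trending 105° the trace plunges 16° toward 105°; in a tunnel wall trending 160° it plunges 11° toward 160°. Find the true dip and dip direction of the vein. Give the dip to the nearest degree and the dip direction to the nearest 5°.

true dip 16°, dip direction 110°

Each apparent-dip line lies in the plane. As unit vectors (x east, y north, z up), v₁ plunges 16°→105° and v₂ plunges 11°→160°.
Cross product v₁ × v₂ gives the pole to the plane: n ∝ (0.207, -0.085, 0.773).
Dip δ = arctan(|n_h|/n_z) = arctan(0.223/0.773) = 16.1°.
The horizontal component of n points toward azimuth atan2(n_x, n_y) = 112°, the dip direction.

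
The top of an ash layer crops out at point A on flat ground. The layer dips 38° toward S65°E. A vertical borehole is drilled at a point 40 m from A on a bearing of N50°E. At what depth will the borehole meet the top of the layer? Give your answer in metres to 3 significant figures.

13.2 m

The hole lies 65° from the dip direction, so the down-dip offset is 40 × cos 65° = 16.90 m.
Depth = down-dip offset × tan(dip) = 16.90 × tan 38° = 16.90 × 0.7813
Depth = 13.21 m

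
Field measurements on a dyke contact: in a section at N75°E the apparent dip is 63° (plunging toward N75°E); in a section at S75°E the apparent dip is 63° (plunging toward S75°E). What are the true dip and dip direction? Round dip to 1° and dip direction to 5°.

true dip 64°, dip direction 090°

Each apparent-dip line lies in the plane. As unit vectors (x east, y north, z up), v₁ plunges 63°→N75°E and v₂ plunges 63°→S75°E.
The plane normal is n = v₁ × v₂ ∝ (0.209, -0.000, 0.103).
True dip = arccos(n_z / |n|) = arccos(0.4416) = 63.8°.
Dip direction = azimuth of (n_x, n_y) = atan2(0.209, -0.000) = 90°.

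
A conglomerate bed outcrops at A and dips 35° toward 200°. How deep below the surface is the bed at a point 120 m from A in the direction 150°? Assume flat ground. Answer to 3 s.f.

54.0 m

The hole lies 50° from the dip direction, so the down-dip offset is 120 × cos 50° = 77.13 m.
Depth = down-dip offset × tan(dip) = 77.13 × tan 35° = 77.13 × 0.7002
Depth = 54.01 m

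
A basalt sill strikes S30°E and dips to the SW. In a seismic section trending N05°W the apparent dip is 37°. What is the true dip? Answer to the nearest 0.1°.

60.7°

The section is 25° from the strike.
tan δ = tan α / sin β = tan 37° / sin 25° = 0.7536 / 0.4226 = 1.7831
δ = arctan(1.7831) = 60.71°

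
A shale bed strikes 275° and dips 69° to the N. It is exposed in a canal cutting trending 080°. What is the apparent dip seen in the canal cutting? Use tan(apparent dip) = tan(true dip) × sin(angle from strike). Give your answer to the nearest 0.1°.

The strike is 275° and the section trends 080°; the acute angle between them is β = 15°.
tan(apparent dip) = tan 69° · sin 15° = 0.6742
apparent dip = arctan 0.6742 = 33.99°

34.0°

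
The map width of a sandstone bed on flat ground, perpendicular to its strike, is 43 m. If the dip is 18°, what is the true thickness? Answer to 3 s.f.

13.3 m

True thickness t = w · sin(dip) = 43 × sin 18°
t = 43 × 0.3090 = 13.288 m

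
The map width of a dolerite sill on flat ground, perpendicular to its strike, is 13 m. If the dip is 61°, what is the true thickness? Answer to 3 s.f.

True thickness t = w · sin(dip) = 13 × sin 61°
t = 13 × 0.8746 = 11.370 m

11.4 m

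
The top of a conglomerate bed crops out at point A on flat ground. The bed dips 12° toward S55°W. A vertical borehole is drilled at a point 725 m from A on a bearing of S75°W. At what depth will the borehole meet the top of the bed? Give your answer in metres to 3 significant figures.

The hole lies 20° from the dip direction, so the down-dip offset is 725 × cos 20° = 681.28 m.
Depth = down-dip offset × tan(dip) = 681.28 × tan 12° = 681.28 × 0.2126
Depth = 144.81 m

145 m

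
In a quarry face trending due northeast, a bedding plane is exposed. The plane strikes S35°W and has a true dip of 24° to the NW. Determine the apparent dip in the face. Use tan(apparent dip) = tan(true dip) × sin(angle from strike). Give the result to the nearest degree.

The strike is S35°W and the section trends due northeast; the acute angle between them is β = 10°.
tan α = tan 24° × sin 10° = 0.4452 × 0.1736 = 0.0773
α = arctan(0.0773) = 4.42°

4°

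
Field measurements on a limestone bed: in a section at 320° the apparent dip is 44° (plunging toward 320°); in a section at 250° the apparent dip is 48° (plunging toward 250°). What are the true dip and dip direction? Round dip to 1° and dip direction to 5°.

Represent each trace as a vector plunging at its apparent dip toward its trend (east-north-up frame): v₁ = (-0.462, 0.551, -0.695), v₂ = (-0.629, -0.229, -0.743).
n = v₁ × v₂ = (-0.568, 0.093, 0.452) (taken with n_z > 0).
tan δ = √(n_x²+n_y²)/n_z = 0.576/0.452, so δ = 51.9°.
The horizontal component of n points toward azimuth atan2(n_x, n_y) = 279°, the dip direction.

true dip 52°, dip direction 280°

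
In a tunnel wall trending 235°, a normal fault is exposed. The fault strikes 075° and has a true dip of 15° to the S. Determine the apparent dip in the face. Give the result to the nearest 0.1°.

The strike is 075° and the section trends 235°; the acute angle between them is β = 20°.
tan α = tan 15° × sin 20° = 0.2679 × 0.3420 = 0.0916
apparent dip = arctan 0.0916 = 5.24°

5.2°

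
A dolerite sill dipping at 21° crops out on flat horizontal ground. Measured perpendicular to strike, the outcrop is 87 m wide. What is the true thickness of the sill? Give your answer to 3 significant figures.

True thickness t = w · sin(dip) = 87 × sin 21°
t = 87 × 0.3584 = 31.178 m

31.2 m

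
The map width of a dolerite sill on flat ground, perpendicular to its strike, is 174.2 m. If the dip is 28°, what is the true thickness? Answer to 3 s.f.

True thickness t = w · sin(dip) = 174.2 × sin 28°
t = 174.2 × 0.4695 = 81.782 m

81.8 m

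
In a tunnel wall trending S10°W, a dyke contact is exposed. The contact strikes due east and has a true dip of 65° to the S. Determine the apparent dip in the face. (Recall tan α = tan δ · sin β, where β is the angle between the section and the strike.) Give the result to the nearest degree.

Angle between strike (due east) and section (S10°W): β = 80°.
tan(apparent dip) = tan 65° · sin 80° = 2.1119
apparent dip = arctan 2.1119 = 64.66°

65°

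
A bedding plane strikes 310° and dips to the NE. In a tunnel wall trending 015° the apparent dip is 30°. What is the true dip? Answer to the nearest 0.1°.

32.5°

The section is 65° from the strike.
tan(true dip) = tan 30° / sin 65° = 0.6370
true dip = arctan 0.6370 = 32.50°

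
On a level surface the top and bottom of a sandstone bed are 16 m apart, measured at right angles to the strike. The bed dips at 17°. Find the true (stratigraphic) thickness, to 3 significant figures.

True thickness t = w · sin(dip) = 16 × sin 17°
t = 16 × 0.2924 = 4.678 m

4.68 m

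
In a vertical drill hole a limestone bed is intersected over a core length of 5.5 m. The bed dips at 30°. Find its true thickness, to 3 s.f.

4.76 m

True thickness t = h · cos(dip) = 5.5 × cos 30°
t = 5.5 × 0.8660 = 4.763 m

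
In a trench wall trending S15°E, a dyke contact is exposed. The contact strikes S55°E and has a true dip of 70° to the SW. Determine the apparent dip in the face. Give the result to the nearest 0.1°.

60.5°

The section lies 40° from the strike.
tan α = tan 70° × sin 40° = 2.7475 × 0.6428 = 1.7660
apparent dip = arctan 1.7660 = 60.48°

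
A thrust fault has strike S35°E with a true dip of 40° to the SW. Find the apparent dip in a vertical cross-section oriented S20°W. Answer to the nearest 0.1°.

34.5°

The strike is S35°E and the section trends S20°W; the acute angle between them is β = 55°.
tan α = tan 40° × sin 55° = 0.8391 × 0.8192 = 0.6874
α = arctan(0.6874) = 34.50°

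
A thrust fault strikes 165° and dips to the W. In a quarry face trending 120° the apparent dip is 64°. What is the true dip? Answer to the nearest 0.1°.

β = acute angle between strike 165° and section 120° = 45°.
tan δ = tan α / sin β = tan 64° / sin 45° = 2.0503 / 0.7071 = 2.8996
true dip = arctan 2.8996 = 70.97°

71.0°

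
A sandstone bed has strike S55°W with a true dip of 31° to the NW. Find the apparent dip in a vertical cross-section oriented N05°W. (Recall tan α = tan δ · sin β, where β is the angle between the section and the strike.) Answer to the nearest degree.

27°

The section lies 60° from the strike.
tan(apparent dip) = tan 31° · sin 60° = 0.5204
α = arctan(0.5204) = 27.49°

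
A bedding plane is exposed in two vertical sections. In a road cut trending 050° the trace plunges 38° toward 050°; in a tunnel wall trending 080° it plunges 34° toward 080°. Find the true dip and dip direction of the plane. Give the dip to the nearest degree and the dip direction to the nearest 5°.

true dip 38°, dip direction 050°

The two traces are lines in the plane: v₁ = (sin 50°·cos 38°, cos 50°·cos 38°, −sin 38°), v₂ = (sin 80°·cos 34°, cos 80°·cos 34°, −sin 34°).
n = v₁ × v₂ = (0.195, 0.165, 0.327) (taken with n_z > 0).
Dip δ = arctan(|n_h|/n_z) = arctan(0.255/0.327) = 38.0°.
Dip direction = azimuth of (n_x, n_y) = atan2(0.195, 0.165) = 50°.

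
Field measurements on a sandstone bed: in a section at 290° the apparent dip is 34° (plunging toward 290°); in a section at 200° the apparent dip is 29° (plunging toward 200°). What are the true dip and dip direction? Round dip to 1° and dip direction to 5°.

Each apparent-dip line lies in the plane. As unit vectors (x east, y north, z up), v₁ plunges 34°→290° and v₂ plunges 29°→200°.
n = v₁ × v₂ = (-0.597, -0.210, 0.725) (taken with n_z > 0).
tan δ = √(n_x²+n_y²)/n_z = 0.633/0.725, so δ = 41.1°.
Dip direction = atan2(-0.597, -0.210) = 251° (azimuth of n's horizontal projection).

true dip 41°, dip direction 250°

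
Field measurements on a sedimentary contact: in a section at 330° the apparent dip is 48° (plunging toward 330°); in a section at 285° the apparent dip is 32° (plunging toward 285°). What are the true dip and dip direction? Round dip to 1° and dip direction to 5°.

The two traces are lines in the plane: v₁ = (sin 330°·cos 48°, cos 330°·cos 48°, −sin 48°), v₂ = (sin 285°·cos 32°, cos 285°·cos 32°, −sin 32°).
Cross product v₁ × v₂ gives the pole to the plane: n ∝ (-0.144, 0.431, 0.401).
tan δ = √(n_x²+n_y²)/n_z = 0.455/0.401, so δ = 48.6°.
Dip direction = azimuth of (n_x, n_y) = atan2(-0.144, 0.431) = 342°.

true dip 49°, dip direction 340°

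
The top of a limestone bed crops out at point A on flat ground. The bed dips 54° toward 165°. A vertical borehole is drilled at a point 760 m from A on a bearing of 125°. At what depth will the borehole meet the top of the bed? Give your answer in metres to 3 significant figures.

The hole lies 40° from the dip direction, so the down-dip offset is 760 × cos 40° = 582.19 m.
Depth = down-dip offset × tan(dip) = 582.19 × tan 54° = 582.19 × 1.3764
Depth = 801.32 m

801 m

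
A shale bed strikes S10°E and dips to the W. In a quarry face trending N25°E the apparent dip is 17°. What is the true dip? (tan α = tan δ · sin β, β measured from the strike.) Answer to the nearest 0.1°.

β = acute angle between strike S10°E and section N25°E = 35°.
tan δ = tan α / sin β = tan 17° / sin 35° = 0.3057 / 0.5736 = 0.5330
δ = arctan(0.5330) = 28.06°

28.1°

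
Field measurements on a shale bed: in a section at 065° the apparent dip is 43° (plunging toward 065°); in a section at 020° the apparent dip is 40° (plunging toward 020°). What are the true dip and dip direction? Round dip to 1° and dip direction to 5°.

The two traces are lines in the plane: v₁ = (sin 65°·cos 43°, cos 65°·cos 43°, −sin 43°), v₂ = (sin 20°·cos 40°, cos 20°·cos 40°, −sin 40°).
The plane normal is n = v₁ × v₂ ∝ (0.292, 0.247, 0.396).
tan δ = √(n_x²+n_y²)/n_z = 0.383/0.396, so δ = 44.0°.
Dip direction = azimuth of (n_x, n_y) = atan2(0.292, 0.247) = 50°.

true dip 44°, dip direction 050°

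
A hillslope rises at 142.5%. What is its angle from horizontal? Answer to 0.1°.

54.9°

tan θ = 142.5/100 = 1.4250
θ = arctan(1.4250) = 54.94°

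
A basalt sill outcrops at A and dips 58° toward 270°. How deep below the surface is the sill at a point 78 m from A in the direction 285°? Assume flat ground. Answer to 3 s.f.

The hole lies 15° from the dip direction, so the down-dip offset is 78 × cos 15° = 75.34 m.
Depth = down-dip offset × tan(dip) = 75.34 × tan 58° = 75.34 × 1.6003
Depth = 120.57 m

121 m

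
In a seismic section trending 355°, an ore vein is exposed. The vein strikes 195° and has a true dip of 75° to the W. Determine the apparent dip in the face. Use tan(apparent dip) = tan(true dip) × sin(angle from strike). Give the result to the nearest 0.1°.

The section lies 20° from the strike.
tan(apparent dip) = tan 75° · sin 20° = 1.2764
α = arctan(1.2764) = 51.92°

51.9°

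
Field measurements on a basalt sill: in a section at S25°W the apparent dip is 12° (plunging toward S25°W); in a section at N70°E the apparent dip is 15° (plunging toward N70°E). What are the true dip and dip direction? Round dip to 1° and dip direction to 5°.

true dip 32°, dip direction 135°

Represent each trace as a vector plunging at its apparent dip toward its trend (east-north-up frame): v₁ = (-0.413, -0.887, -0.208), v₂ = (0.908, 0.330, -0.259).
n = v₁ × v₂ = (0.298, -0.296, 0.668) (taken with n_z > 0).
Dip δ = arctan(|n_h|/n_z) = arctan(0.420/0.668) = 32.2°.
Dip direction = azimuth of (n_x, n_y) = atan2(0.298, -0.296) = 135°.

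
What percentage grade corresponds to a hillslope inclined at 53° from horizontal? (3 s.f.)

133%

grade % = 100 × tan 53° = 100 × 1.3270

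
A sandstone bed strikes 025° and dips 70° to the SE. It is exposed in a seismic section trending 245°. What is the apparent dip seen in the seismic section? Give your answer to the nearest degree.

60°

The strike is 025° and the section trends 245°; the acute angle between them is β = 40°.
tan α = tan 70° × sin 40° = 2.7475 × 0.6428 = 1.7660
apparent dip = arctan 1.7660 = 60.48°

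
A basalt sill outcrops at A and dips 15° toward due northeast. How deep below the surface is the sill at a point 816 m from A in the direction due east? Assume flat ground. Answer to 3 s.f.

The hole lies 45° from the dip direction, so the down-dip offset is 816 × cos 45° = 577.00 m.
Depth = down-dip offset × tan(dip) = 577.00 × tan 15° = 577.00 × 0.2679
Depth = 154.61 m

155 m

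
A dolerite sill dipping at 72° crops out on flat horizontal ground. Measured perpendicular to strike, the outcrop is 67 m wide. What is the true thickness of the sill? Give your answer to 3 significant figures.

63.7 m

True thickness t = w · sin(dip) = 67 × sin 72°
t = 67 × 0.9511 = 63.721 m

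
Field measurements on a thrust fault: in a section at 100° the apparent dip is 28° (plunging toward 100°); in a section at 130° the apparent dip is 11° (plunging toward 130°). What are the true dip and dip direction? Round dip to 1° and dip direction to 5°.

true dip 37°, dip direction 055°

Each apparent-dip line lies in the plane. As unit vectors (x east, y north, z up), v₁ plunges 28°→100° and v₂ plunges 11°→130°.
n = v₁ × v₂ = (0.267, 0.187, 0.433) (taken with n_z > 0).
Dip δ = arctan(|n_h|/n_z) = arctan(0.326/0.433) = 37.0°.
Dip direction = atan2(0.267, 0.187) = 55° (azimuth of n's horizontal projection).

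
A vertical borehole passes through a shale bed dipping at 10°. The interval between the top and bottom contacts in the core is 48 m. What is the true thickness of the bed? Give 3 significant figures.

47.3 m

True thickness t = h · cos(dip) = 48 × cos 10°
t = 48 × 0.9848 = 47.271 m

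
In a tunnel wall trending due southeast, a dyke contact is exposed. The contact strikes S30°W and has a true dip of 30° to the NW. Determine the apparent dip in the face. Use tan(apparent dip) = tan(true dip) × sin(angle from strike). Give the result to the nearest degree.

29°

The strike is S30°W and the section trends due southeast; the acute angle between them is β = 75°.
tan(apparent dip) = tan 30° · sin 75° = 0.5577
α = arctan(0.5577) = 29.15°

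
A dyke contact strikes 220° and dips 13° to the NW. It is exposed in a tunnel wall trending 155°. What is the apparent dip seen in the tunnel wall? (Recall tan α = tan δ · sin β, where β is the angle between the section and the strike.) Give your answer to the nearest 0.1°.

The strike is 220° and the section trends 155°; the acute angle between them is β = 65°.
tan α = tan 13° × sin 65° = 0.2309 × 0.9063 = 0.2092
apparent dip = arctan 0.2092 = 11.82°

11.8°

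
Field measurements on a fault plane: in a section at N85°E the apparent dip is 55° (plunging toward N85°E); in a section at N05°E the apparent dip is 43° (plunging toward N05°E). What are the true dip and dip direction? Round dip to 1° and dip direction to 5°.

true dip 58°, dip direction 060°

Represent each trace as a vector plunging at its apparent dip toward its trend (east-north-up frame): v₁ = (0.571, 0.050, -0.819), v₂ = (0.064, 0.729, -0.682).
n = v₁ × v₂ = (0.563, 0.337, 0.413) (taken with n_z > 0).
Dip δ = arctan(|n_h|/n_z) = arctan(0.656/0.413) = 57.8°.
The horizontal component of n points toward azimuth atan2(n_x, n_y) = 59°, the dip direction.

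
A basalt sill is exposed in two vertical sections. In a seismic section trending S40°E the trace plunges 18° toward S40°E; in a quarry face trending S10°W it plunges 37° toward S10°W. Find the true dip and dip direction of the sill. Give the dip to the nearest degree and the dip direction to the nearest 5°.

The two traces are lines in the plane: v₁ = (sin 140°·cos 18°, cos 140°·cos 18°, −sin 18°), v₂ = (sin 190°·cos 37°, cos 190°·cos 37°, −sin 37°).
n = v₁ × v₂ = (-0.195, -0.411, 0.582) (taken with n_z > 0).
True dip = arccos(n_z / |n|) = arccos(0.7878) = 38.0°.
Dip direction = azimuth of (n_x, n_y) = atan2(-0.195, -0.411) = 205°.

true dip 38°, dip direction 205°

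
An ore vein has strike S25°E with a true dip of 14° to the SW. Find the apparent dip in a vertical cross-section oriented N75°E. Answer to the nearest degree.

14°

Angle between strike (S25°E) and section (N75°E): β = 80°.
tan(apparent dip) = tan 14° · sin 80° = 0.2455
α = arctan(0.2455) = 13.80°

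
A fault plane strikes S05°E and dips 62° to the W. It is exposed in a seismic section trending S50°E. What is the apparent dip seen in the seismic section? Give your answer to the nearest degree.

53°

The strike is S05°E and the section trends S50°E; the acute angle between them is β = 45°.
tan α = tan 62° × sin 45° = 1.8807 × 0.7071 = 1.3299
apparent dip = arctan 1.3299 = 53.06°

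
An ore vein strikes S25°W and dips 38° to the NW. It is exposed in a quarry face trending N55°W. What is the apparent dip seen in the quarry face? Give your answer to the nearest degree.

38°

The strike is S25°W and the section trends N55°W; the acute angle between them is β = 80°.
tan(apparent dip) = tan 38° · sin 80° = 0.7694
α = arctan(0.7694) = 37.58°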